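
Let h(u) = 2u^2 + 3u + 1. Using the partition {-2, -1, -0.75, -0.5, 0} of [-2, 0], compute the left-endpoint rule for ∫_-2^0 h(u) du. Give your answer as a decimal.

2.96875

Subinterval widths: 1, 0.25, 0.25, 0.5.
Left endpoints: -2, -1, -0.75, -0.5.
h(-2) = 3, h(-1) = 0, h(-0.75) = -0.125, h(-0.5) = 0.
Sum = Σ Δu_i · h(u_i).
Sum = 2.96875.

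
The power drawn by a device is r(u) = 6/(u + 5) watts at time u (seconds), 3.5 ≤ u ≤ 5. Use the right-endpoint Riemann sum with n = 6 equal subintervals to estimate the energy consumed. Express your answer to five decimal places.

Δu = (5 − 3.5)/6 = 0.25.
Right endpoints: 3.75, 4, 4.25, 4.5, 4.75, 5.
r(3.75) = 24/35, r(4) = 2/3, r(4.25) = 24/37, r(4.5) = 12/19, r(4.75) = 8/13, r(5) = 0.6.
Sum = Δu · [r(3.75) + r(4) + r(4.25) + ...].
Sum ≈ 0.96200.

0.96200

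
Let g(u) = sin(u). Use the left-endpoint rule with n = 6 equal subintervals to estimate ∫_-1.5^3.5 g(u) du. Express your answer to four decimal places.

Δu = (3.5 − (-1.5))/6 = 5/6.
Left endpoints: -1.5, -2/3, 1/6, 1, 11/6, 8/3.
g(-1.5) ≈ -0.9975, g(-2/3) ≈ -0.6184, g(1/6) ≈ 0.1659, g(1) ≈ 0.8415, g(11/6) ≈ 0.9657, g(8/3) ≈ 0.4573.
Sum = Δu · [g(-1.5) + g(-2/3) + g(1/6) + ...].
Sum ≈ 0.6788.

0.6788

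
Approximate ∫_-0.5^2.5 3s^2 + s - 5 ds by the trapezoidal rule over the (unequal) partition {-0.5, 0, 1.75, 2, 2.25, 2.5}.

6.515625

Subinterval widths: 0.5, 1.75, 0.25, 0.25, 0.25.
f(-0.5) = -4.75, f(0) = -5, f(1.75) = 5.9375, f(2) = 9, f(2.25) = 12.4375, f(2.5) = 16.25.
On each subinterval the trapezoid contributes (Δs_i/2)·[f(s_{i-1}) + f(s_i)].
Sum = 6.515625.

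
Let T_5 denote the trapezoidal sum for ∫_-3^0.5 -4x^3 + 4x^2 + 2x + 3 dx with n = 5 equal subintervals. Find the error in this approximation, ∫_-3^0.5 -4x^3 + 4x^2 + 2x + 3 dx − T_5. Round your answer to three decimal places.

Exact integral: ∫_-3^0.5 f(x) dx ≈ 118.85417.
T_5 = 124.285.
Error ≈ 118.85417 − 124.285 ≈ -5.431.

-5.431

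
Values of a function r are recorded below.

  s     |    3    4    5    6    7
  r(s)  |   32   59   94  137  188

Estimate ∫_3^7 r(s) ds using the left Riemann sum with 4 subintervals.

322

Δs = 1.
Sum = 1·[32 + 59 + 94 + 137] = 322.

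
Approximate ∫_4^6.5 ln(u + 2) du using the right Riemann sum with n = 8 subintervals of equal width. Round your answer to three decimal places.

4.994

Δu = (6.5 − 4)/8 = 0.3125.
Right endpoints: 4.3125, 4.625, 4.9375, 5.25, 5.5625, 5.875, 6.1875, 6.5.
f(4.3125) ≈ 1.843, f(4.625) ≈ 1.891, f(4.9375) ≈ 1.937, f(5.25) ≈ 1.981, f(5.5625) ≈ 2.023, f(5.875) ≈ 2.064, f(6.1875) ≈ 2.103, f(6.5) ≈ 2.140.
Sum = Δu · [f(4.3125) + f(4.625) + f(4.9375) + ...].
Sum ≈ 4.994.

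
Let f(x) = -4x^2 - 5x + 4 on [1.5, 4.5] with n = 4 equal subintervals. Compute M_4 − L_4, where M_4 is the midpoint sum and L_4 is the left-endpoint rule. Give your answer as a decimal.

M_4 = -149.4375.
L_4 = -118.5.
M_4 − L_4 = -30.9375.

-30.9375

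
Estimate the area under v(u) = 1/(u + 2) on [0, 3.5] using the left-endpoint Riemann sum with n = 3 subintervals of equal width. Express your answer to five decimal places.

Δu = (3.5 − 0)/3 = 7/6.
Left endpoints: 0, 7/6, 7/3.
v(0) = 0.5, v(7/6) = 6/19, v(7/3) = 3/13.
Sum = Δu · [v(0) + v(7/6) + v(7/3)].
Sum ≈ 1.22099.

1.22099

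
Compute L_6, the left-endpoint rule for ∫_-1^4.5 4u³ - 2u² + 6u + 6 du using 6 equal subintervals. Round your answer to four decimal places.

286.6557

Δu = (4.5 − (-1))/6 = 11/12.
Left endpoints: -1, -1/12, 5/6, 1.75, 8/3, 43/12.
f(-1) = -6, f(-1/12) = 2369/432, f(5/6) = 322/27, f(1.75) = 31.8125, f(8/3) = 2258/27, f(43/12) = 80293/432.
Sum = Δu · [f(-1) + f(-1/12) + f(5/6) + ...].
Sum ≈ 286.6557.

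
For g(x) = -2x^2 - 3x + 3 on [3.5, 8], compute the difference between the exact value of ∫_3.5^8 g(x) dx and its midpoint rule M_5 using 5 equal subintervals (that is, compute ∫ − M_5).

-0.6075

Exact integral: ∫_3.5^8 g(x) dx = -376.875.
M_5 = -376.2675.
Error = -376.875 − (-376.2675) = -0.6075.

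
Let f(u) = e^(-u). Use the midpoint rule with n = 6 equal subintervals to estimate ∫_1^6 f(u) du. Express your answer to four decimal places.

0.3550

Δu = (6 − 1)/6 = 5/6.
Midpoints: 17/12, 2.25, 37/12, 47/12, 4.75, 67/12.
f(17/12) ≈ 0.2425, f(2.25) ≈ 0.1054, f(37/12) ≈ 0.0458, f(47/12) ≈ 0.0199, f(4.75) ≈ 0.0087, f(67/12) ≈ 0.0038.
Sum = Δu · [f(17/12) + f(2.25) + f(37/12) + ...].
Sum ≈ 0.3550.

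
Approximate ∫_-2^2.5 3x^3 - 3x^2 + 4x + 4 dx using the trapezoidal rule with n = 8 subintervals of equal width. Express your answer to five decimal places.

Δx = (2.5 − (-2))/8 = 0.5625.
f(-2) = -40, f(-1.4375) = -69061/4096, f(-0.875) = -1949/512, f(-0.3125) = 9689/4096, f(0.25) = 4.859375, f(0.8125) = 28175/4096, f(1.375) = 5953/512, f(1.9375) = 91373/4096, f(2.5) = 42.125.
T_8 = (Δx/2)·[f(x_0) + 2f(x_1) + ... + 2f(x_{7}) + f(x_8)].
Sum ≈ 15.99390.

15.99390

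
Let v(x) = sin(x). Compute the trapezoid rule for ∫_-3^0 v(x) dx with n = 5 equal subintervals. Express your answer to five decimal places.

Δx = (0 − (-3))/5 = 0.6.
v(-3) ≈ -0.14112, v(-2.4) ≈ -0.67546, v(-1.8) ≈ -0.97385, v(-1.2) ≈ -0.93204, v(-0.6) ≈ -0.56464, v(0) ≈ 0.00000.
T_5 = (Δx/2)·[v(x_0) + 2v(x_1) + ... + 2v(x_{4}) + v(x_5)].
Sum ≈ -1.92993.

-1.92993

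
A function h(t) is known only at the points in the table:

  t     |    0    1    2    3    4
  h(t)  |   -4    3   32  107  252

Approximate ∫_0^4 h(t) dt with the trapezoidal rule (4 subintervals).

Δt = 1.
T_4 = (1/2)·[(-4) + 2·3 + 2·32 + 2·107 + 252] = 266.

266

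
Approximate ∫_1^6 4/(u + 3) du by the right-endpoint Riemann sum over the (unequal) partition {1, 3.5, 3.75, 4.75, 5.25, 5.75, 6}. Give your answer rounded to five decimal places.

2.78485

Subinterval widths: 2.5, 0.25, 1, 0.5, 0.5, 0.25.
Right endpoints: 3.5, 3.75, 4.75, 5.25, 5.75, 6.
f(3.5) = 8/13, f(3.75) = 16/27, f(4.75) = 16/31, f(5.25) = 16/33, f(5.75) = 16/35, f(6) = 4/9.
Sum = Σ Δu_i · f(u_i).
Sum ≈ 2.78485.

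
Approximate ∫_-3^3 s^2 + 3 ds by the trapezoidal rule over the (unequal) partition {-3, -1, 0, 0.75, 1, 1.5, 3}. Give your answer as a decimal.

Subinterval widths: 2, 1, 0.75, 0.25, 0.5, 1.5.
f(-3) = 12, f(-1) = 4, f(0) = 3, f(0.75) = 3.5625, f(1) = 4, f(1.5) = 5.25, f(3) = 12.
On each subinterval the trapezoid contributes (Δs_i/2)·[f(s_{i-1}) + f(s_i)].
Sum = 38.15625.

38.15625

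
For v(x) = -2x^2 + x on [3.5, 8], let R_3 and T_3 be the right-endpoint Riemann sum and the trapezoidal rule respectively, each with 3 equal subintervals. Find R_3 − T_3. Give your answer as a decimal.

-74.25

R_3 = -364.5.
T_3 = -290.25.
R_3 − T_3 = -74.25.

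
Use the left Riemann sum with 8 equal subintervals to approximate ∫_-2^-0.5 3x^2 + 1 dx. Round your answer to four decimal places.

10.4561

Δx = (-0.5 − (-2))/8 = 0.1875.
Left endpoints: -2, -1.8125, -1.625, -1.4375, -1.25, -1.0625, -0.875, -0.6875.
f(-2) = 13, f(-1.8125) = 10.85546875, f(-1.625) = 8.921875, f(-1.4375) = 7.19921875, f(-1.25) = 5.6875, f(-1.0625) = 4.38671875, f(-0.875) = 3.296875, f(-0.6875) = 2.41796875.
Sum = Δx · [f(-2) + f(-1.8125) + f(-1.625) + ...].
Sum ≈ 10.4561.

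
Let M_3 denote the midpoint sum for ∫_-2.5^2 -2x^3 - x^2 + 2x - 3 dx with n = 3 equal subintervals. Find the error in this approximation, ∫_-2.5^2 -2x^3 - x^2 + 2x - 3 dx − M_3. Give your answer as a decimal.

Exact integral: ∫_-2.5^2 f(x) dx = -12.09375.
M_3 = -12.515625.
Error = -12.09375 − (-12.515625) = 0.421875.

0.421875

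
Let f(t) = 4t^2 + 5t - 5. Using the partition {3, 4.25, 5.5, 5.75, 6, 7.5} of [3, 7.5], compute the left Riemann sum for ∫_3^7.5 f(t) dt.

496.5

Subinterval widths: 1.25, 1.25, 0.25, 0.25, 1.5.
Left endpoints: 3, 4.25, 5.5, 5.75, 6.
f(3) = 46, f(4.25) = 88.5, f(5.5) = 143.5, f(5.75) = 156, f(6) = 169.
Sum = Σ Δt_i · f(t_i).
Sum = 496.5.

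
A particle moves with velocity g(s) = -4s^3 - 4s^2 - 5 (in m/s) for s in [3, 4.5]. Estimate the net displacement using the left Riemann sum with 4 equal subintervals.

Δs = (4.5 − 3)/4 = 0.375.
Left endpoints: 3, 3.375, 3.75, 4.125.
g(3) = -149, g(3.375) = -204.3359375, g(3.75) = -272.1875, g(4.125) = -353.8203125.
Sum = Δs · [g(3) + g(3.375) + g(3.75) + g(4.125)].
Sum = -367.25390625.

-367.25390625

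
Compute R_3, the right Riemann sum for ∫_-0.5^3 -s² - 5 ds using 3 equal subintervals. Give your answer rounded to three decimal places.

Δs = (3 − (-0.5))/3 = 7/6.
Right endpoints: 2/3, 11/6, 3.
f(2/3) = -49/9, f(11/6) = -301/36, f(3) = -14.
Sum = Δs · [f(2/3) + f(11/6) + f(3)].
Sum ≈ -32.440.

-32.440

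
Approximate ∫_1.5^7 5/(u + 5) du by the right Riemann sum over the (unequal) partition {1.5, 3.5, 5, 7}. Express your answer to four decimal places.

Subinterval widths: 2, 1.5, 2.
Right endpoints: 3.5, 5, 7.
f(3.5) = 10/17, f(5) = 0.5, f(7) = 5/12.
Sum = Σ Δu_i · f(u_i).
Sum ≈ 2.7598.

2.7598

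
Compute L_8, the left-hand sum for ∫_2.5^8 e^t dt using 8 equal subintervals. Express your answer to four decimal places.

2064.2822

Δt = (8 − 2.5)/8 = 0.6875.
Left endpoints: 2.5, 3.1875, 3.875, 4.5625, 5.25, 5.9375, 6.625, 7.3125.
f(2.5) ≈ 12.1825, f(3.1875) ≈ 24.2278, f(3.875) ≈ 48.1827, f(4.5625) ≈ 95.8227, f(5.25) ≈ 190.5663, f(5.9375) ≈ 378.9863, f(6.625) ≈ 753.7042, f(7.3125) ≈ 1498.9198.
Sum = Δt · [f(2.5) + f(3.1875) + f(3.875) + ...].
Sum ≈ 2064.2822.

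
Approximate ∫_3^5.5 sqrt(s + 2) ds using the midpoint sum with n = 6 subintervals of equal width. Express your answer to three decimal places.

6.240

Δs = (5.5 − 3)/6 = 5/12.
Midpoints: 77/24, 3.625, 97/24, 107/24, 4.875, 127/24.
f(77/24) ≈ 2.282, f(3.625) ≈ 2.372, f(97/24) ≈ 2.458, f(107/24) ≈ 2.541, f(4.875) ≈ 2.622, f(127/24) ≈ 2.700.
Sum = Δs · [f(77/24) + f(3.625) + f(97/24) + ...].
Sum ≈ 6.240.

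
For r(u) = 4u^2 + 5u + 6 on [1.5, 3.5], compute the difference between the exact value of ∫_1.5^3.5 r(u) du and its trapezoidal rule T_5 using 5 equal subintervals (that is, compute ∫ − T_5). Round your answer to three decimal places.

-0.213

Exact integral: ∫_1.5^3.5 r(u) du ≈ 89.66667.
T_5 = 89.88.
Error ≈ 89.66667 − 89.88 ≈ -0.213.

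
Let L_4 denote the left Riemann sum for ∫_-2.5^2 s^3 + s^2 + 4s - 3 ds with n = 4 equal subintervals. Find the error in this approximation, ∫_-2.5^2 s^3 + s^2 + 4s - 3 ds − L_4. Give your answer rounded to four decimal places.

21.9111

Exact integral: ∫_-2.5^2 f(s) ds = -15.890625.
L_4 ≈ -37.801758.
Error ≈ -15.890625 − (-37.801758) ≈ 21.9111.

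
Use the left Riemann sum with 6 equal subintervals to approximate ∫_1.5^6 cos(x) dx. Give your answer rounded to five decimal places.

-1.55002

Δx = (6 − 1.5)/6 = 0.75.
Left endpoints: 1.5, 2.25, 3, 3.75, 4.5, 5.25.
f(1.5) ≈ 0.07074, f(2.25) ≈ -0.62817, f(3) ≈ -0.98999, f(3.75) ≈ -0.82056, f(4.5) ≈ -0.21080, f(5.25) ≈ 0.51209.
Sum = Δx · [f(1.5) + f(2.25) + f(3) + ...].
Sum ≈ -1.55002.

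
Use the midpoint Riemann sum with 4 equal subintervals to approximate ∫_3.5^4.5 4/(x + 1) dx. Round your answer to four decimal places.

0.8025

Δx = (4.5 − 3.5)/4 = 0.25.
Midpoints: 3.625, 3.875, 4.125, 4.375.
f(3.625) = 32/37, f(3.875) = 32/39, f(4.125) = 32/41, f(4.375) = 32/43.
Sum = Δx · [f(3.625) + f(3.875) + f(4.125) + f(4.375)].
Sum ≈ 0.8025.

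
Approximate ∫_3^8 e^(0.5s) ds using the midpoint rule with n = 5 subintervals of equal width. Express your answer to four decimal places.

Δs = (8 − 3)/5 = 1.
Midpoints: 3.5, 4.5, 5.5, 6.5, 7.5.
f(3.5) ≈ 5.7546, f(4.5) ≈ 9.4877, f(5.5) ≈ 15.6426, f(6.5) ≈ 25.7903, f(7.5) ≈ 42.5211.
Sum = Δs · [f(3.5) + f(4.5) + f(5.5) + f(6.5) + f(7.5)].
Sum ≈ 99.1964.

99.1964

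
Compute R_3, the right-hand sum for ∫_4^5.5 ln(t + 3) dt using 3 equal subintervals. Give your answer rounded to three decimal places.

Δt = (5.5 − 4)/3 = 0.5.
Right endpoints: 4.5, 5, 5.5.
f(4.5) ≈ 2.015, f(5) ≈ 2.079, f(5.5) ≈ 2.140.
Sum = Δt · [f(4.5) + f(5) + f(5.5)].
Sum ≈ 3.117.

3.117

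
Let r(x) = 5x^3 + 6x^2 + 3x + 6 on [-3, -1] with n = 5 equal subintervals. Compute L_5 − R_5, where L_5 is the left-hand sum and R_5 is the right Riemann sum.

-35.2

L_5 = -66.88.
R_5 = -31.68.
L_5 − R_5 = -35.2.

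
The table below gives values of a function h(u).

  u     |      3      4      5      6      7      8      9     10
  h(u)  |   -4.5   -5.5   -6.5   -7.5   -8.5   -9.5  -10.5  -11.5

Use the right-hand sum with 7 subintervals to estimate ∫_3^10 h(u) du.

-59.5

Δu = 1.
Sum = 1·[(-5.5) + (-6.5) + (-7.5) + (-8.5) + (-9.5) + (-10.5) + (-11.5)] = -59.5.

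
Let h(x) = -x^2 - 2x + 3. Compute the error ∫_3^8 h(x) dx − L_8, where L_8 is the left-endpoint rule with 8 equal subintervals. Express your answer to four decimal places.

-19.9870

Exact integral: ∫_3^8 h(x) dx ≈ -201.666667.
L_8 = -181.6796875.
Error ≈ -201.666667 − (-181.6796875) ≈ -19.9870.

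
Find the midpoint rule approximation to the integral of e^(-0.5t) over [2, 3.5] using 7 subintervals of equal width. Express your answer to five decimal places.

Δt = (3.5 − 2)/7 = 3/14.
Midpoints: 59/28, 65/28, 71/28, 2.75, 83/28, 89/28, 95/28.
f(59/28) ≈ 0.34869, f(65/28) ≈ 0.31326, f(71/28) ≈ 0.28143, f(2.75) ≈ 0.25284, f(83/28) ≈ 0.22715, f(89/28) ≈ 0.20407, f(95/28) ≈ 0.18334.
Sum = Δt · [f(59/28) + f(65/28) + f(71/28) + ...].
Sum ≈ 0.38803.

0.38803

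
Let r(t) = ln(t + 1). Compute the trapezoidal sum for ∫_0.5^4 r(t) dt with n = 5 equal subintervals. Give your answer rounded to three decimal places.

3.920

Δt = (4 − 0.5)/5 = 0.7.
r(0.5) ≈ 0.405, r(1.2) ≈ 0.788, r(1.9) ≈ 1.065, r(2.6) ≈ 1.281, r(3.3) ≈ 1.459, r(4) ≈ 1.609.
T_5 = (Δt/2)·[r(t_0) + 2r(t_1) + ... + 2r(t_{4}) + r(t_5)].
Sum ≈ 3.920.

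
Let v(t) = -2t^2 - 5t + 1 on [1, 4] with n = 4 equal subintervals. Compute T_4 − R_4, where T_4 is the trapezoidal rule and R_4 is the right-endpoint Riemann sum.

16.875

T_4 = -77.0625.
R_4 = -93.9375.
T_4 − R_4 = 16.875.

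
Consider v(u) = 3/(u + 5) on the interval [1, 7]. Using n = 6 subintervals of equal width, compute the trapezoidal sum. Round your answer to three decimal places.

2.085

Δu = (7 − 1)/6 = 1.
v(1) = 0.5, v(2) = 3/7, v(3) = 0.375, v(4) = 1/3, v(5) = 0.3, v(6) = 3/11, v(7) = 0.25.
T_6 = (Δu/2)·[v(u_0) + 2v(u_1) + ... + 2v(u_{5}) + v(u_6)].
Sum ≈ 2.085.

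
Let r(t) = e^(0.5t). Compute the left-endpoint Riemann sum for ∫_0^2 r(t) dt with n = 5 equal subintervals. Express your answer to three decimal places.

3.104

Δt = (2 − 0)/5 = 0.4.
Left endpoints: 0, 0.4, 0.8, 1.2, 1.6.
r(0) ≈ 1.000, r(0.4) ≈ 1.221, r(0.8) ≈ 1.492, r(1.2) ≈ 1.822, r(1.6) ≈ 2.226.
Sum = Δt · [r(0) + r(0.4) + r(0.8) + r(1.2) + r(1.6)].
Sum ≈ 3.104.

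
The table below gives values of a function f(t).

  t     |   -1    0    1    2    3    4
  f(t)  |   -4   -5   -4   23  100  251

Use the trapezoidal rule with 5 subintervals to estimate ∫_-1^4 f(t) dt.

237.5

Δt = 1.
T_5 = (1/2)·[(-4) + 2·(-5) + 2·(-4) + 2·23 + 2·100 + 251] = 237.5.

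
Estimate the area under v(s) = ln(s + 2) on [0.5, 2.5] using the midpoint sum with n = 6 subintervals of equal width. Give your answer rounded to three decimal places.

2.478

Δs = (2.5 − 0.5)/6 = 1/3.
Midpoints: 2/3, 1, 4/3, 5/3, 2, 7/3.
v(2/3) ≈ 0.981, v(1) ≈ 1.099, v(4/3) ≈ 1.204, v(5/3) ≈ 1.299, v(2) ≈ 1.386, v(7/3) ≈ 1.466.
Sum = Δs · [v(2/3) + v(1) + v(4/3) + ...].
Sum ≈ 2.478.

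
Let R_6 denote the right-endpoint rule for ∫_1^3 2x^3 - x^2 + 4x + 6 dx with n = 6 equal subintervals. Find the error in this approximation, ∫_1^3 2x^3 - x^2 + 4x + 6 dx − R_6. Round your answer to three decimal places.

-9.074

Exact integral: ∫_1^3 f(x) dx ≈ 59.33333.
R_6 ≈ 68.40741.
Error ≈ 59.33333 − 68.40741 ≈ -9.074.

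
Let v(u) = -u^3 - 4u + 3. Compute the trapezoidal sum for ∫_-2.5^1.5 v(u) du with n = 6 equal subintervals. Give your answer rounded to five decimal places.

28.94444

Δu = (1.5 − (-2.5))/6 = 2/3.
v(-2.5) = 28.625, v(-11/6) = 3563/216, v(-7/6) = 1999/216, v(-0.5) = 5.125, v(1/6) = 503/216, v(5/6) = -197/216, v(1.5) = -6.375.
T_6 = (Δu/2)·[v(u_0) + 2v(u_1) + ... + 2v(u_{5}) + v(u_6)].
Sum ≈ 28.94444.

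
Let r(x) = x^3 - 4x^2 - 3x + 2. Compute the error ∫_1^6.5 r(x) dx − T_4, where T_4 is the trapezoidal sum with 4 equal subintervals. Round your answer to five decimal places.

Exact integral: ∫_1^6.5 r(x) dx ≈ 30.3072917.
T_4 ≈ 42.8720703.
Error ≈ 30.3072917 − 42.8720703 ≈ -12.56478.

-12.56478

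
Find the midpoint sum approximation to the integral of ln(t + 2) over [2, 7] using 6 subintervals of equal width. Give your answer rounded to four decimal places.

Δt = (7 − 2)/6 = 5/6.
Midpoints: 29/12, 3.25, 49/12, 59/12, 5.75, 79/12.
f(29/12) ≈ 1.4854, f(3.25) ≈ 1.6582, f(49/12) ≈ 1.8056, f(59/12) ≈ 1.9339, f(5.75) ≈ 2.0477, f(79/12) ≈ 2.1498.
Sum = Δt · [f(29/12) + f(3.25) + f(49/12) + ...].
Sum ≈ 9.2338.

9.2338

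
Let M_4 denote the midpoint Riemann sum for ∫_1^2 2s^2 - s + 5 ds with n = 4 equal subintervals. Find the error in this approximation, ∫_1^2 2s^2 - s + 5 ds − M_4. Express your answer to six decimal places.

Exact integral: ∫_1^2 f(s) ds ≈ 8.16666667.
M_4 = 8.15625.
Error ≈ 8.16666667 − 8.15625 ≈ 0.010417.

0.010417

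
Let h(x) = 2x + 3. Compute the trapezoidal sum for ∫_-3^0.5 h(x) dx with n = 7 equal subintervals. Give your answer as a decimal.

1.75

Δx = (0.5 − (-3))/7 = 0.5.
h(-3) = -3, h(-2.5) = -2, h(-2) = -1, h(-1.5) = 0, h(-1) = 1, h(-0.5) = 2, h(0) = 3, h(0.5) = 4.
T_7 = (Δx/2)·[h(x_0) + 2h(x_1) + ... + 2h(x_{6}) + h(x_7)].
Sum = 1.75.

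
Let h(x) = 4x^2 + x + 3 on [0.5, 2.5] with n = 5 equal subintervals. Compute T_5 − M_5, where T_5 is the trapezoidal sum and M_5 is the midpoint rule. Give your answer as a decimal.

0.32

T_5 = 29.88.
M_5 = 29.56.
T_5 − M_5 = 0.32.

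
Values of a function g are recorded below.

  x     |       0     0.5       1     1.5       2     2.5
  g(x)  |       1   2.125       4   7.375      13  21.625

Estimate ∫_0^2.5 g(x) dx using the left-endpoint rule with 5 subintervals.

13.75

Δx = 0.5.
Sum = 0.5·[1 + 2.125 + 4 + 7.375 + 13] = 13.75.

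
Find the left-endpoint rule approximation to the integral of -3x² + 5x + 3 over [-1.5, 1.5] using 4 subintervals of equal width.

Δx = (1.5 − (-1.5))/4 = 0.75.
Left endpoints: -1.5, -0.75, 0, 0.75.
f(-1.5) = -11.25, f(-0.75) = -2.4375, f(0) = 3, f(0.75) = 5.0625.
Sum = Δx · [f(-1.5) + f(-0.75) + f(0) + f(0.75)].
Sum = -4.21875.

-4.21875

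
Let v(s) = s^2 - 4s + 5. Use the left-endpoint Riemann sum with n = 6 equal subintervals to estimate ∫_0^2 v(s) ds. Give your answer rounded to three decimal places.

5.370

Δs = (2 − 0)/6 = 1/3.
Left endpoints: 0, 1/3, 2/3, 1, 4/3, 5/3.
v(0) = 5, v(1/3) = 34/9, v(2/3) = 25/9, v(1) = 2, v(4/3) = 13/9, v(5/3) = 10/9.
Sum = Δs · [v(0) + v(1/3) + v(2/3) + ...].
Sum ≈ 5.370.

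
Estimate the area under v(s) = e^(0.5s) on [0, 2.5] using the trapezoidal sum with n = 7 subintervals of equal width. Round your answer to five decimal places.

Δs = (2.5 − 0)/7 = 5/14.
v(0) ≈ 1.00000, v(5/14) ≈ 1.19551, v(5/7) ≈ 1.42924, v(15/14) ≈ 1.70867, v(10/7) ≈ 2.04273, v(25/14) ≈ 2.44210, v(15/7) ≈ 2.91955, v(2.5) ≈ 3.49034.
T_7 = (Δs/2)·[v(s_0) + 2v(s_1) + ... + 2v(s_{6}) + v(s_7)].
Sum ≈ 4.99391.

4.99391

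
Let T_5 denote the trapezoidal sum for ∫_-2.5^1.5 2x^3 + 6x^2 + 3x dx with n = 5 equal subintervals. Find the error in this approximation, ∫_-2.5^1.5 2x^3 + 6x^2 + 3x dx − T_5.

-1.28

Exact integral: ∫_-2.5^1.5 f(x) dx = 15.
T_5 = 16.28.
Error = 15 − 16.28 = -1.28.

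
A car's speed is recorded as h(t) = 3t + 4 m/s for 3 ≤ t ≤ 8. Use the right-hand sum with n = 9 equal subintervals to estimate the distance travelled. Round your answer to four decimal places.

Δt = (8 − 3)/9 = 5/9.
Right endpoints: 32/9, 37/9, 14/3, 47/9, 52/9, 19/3, 62/9, 67/9, 8.
h(32/9) = 44/3, h(37/9) = 49/3, h(14/3) = 18, h(47/9) = 59/3, h(52/9) = 64/3, h(19/3) = 23, h(62/9) = 74/3, h(67/9) = 79/3, h(8) = 28.
Sum = Δt · [h(32/9) + h(37/9) + h(14/3) + ...].
Sum ≈ 106.6667.

106.6667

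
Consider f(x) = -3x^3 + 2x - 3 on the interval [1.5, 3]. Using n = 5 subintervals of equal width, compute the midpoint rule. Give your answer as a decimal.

Δx = (3 − 1.5)/5 = 0.3.
Midpoints: 1.65, 1.95, 2.25, 2.55, 2.85.
f(1.65) = -13.176375, f(1.95) = -21.344625, f(2.25) = -32.671875, f(2.55) = -47.644125, f(2.85) = -66.747375.
Sum = Δx · [f(1.65) + f(1.95) + f(2.25) + f(2.55) + f(2.85)].
Sum = -54.4753125.

-54.4753125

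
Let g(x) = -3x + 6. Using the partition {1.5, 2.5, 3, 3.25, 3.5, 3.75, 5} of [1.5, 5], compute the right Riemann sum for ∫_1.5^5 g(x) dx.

-17.625

Subinterval widths: 1, 0.5, 0.25, 0.25, 0.25, 1.25.
Right endpoints: 2.5, 3, 3.25, 3.5, 3.75, 5.
g(2.5) = -1.5, g(3) = -3, g(3.25) = -3.75, g(3.5) = -4.5, g(3.75) = -5.25, g(5) = -9.
Sum = Σ Δx_i · g(x_i).
Sum = -17.625.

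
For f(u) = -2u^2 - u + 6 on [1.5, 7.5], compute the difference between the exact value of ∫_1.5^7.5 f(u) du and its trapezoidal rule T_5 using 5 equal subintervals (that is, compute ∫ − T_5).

Exact integral: ∫_1.5^7.5 f(u) du = -270.
T_5 = -272.88.
Error = -270 − (-272.88) = 2.88.

2.88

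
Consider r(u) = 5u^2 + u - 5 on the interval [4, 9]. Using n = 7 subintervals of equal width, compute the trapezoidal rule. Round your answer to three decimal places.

1117.959

Δu = (9 − 4)/7 = 5/7.
r(4) = 79, r(33/7) = 5431/49, r(38/7) = 7241/49, r(43/7) = 9301/49, r(48/7) = 11611/49, r(53/7) = 14171/49, r(58/7) = 16981/49, r(9) = 409.
T_7 = (Δu/2)·[r(u_0) + 2r(u_1) + ... + 2r(u_{6}) + r(u_7)].
Sum ≈ 1117.959.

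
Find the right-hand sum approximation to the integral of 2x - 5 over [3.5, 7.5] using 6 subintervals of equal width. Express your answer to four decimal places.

26.6667

Δx = (7.5 − 3.5)/6 = 2/3.
Right endpoints: 25/6, 29/6, 5.5, 37/6, 41/6, 7.5.
f(25/6) = 10/3, f(29/6) = 14/3, f(5.5) = 6, f(37/6) = 22/3, f(41/6) = 26/3, f(7.5) = 10.
Sum = Δx · [f(25/6) + f(29/6) + f(5.5) + ...].
Sum ≈ 26.6667.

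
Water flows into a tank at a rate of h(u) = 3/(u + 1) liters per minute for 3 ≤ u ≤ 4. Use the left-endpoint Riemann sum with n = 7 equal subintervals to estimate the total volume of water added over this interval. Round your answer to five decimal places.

0.68026

Δu = (4 − 3)/7 = 1/7.
Left endpoints: 3, 22/7, 23/7, 24/7, 25/7, 26/7, 27/7.
h(3) = 0.75, h(22/7) = 21/29, h(23/7) = 0.7, h(24/7) = 21/31, h(25/7) = 0.65625, h(26/7) = 7/11, h(27/7) = 21/34.
Sum = Δu · [h(3) + h(22/7) + h(23/7) + ...].
Sum ≈ 0.68026.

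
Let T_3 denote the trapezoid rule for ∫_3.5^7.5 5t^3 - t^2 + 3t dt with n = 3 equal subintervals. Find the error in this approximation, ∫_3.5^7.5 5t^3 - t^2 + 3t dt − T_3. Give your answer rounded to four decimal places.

-96.5926

Exact integral: ∫_3.5^7.5 f(t) dt ≈ 3707.166667.
T_3 ≈ 3803.759259.
Error ≈ 3707.166667 − 3803.759259 ≈ -96.5926.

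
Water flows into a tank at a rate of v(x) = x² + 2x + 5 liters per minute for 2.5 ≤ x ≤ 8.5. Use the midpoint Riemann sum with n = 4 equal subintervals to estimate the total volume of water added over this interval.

Δx = (8.5 − 2.5)/4 = 1.5.
Midpoints: 3.25, 4.75, 6.25, 7.75.
v(3.25) = 22.0625, v(4.75) = 37.0625, v(6.25) = 56.5625, v(7.75) = 80.5625.
Sum = Δx · [v(3.25) + v(4.75) + v(6.25) + v(7.75)].
Sum = 294.375.

294.375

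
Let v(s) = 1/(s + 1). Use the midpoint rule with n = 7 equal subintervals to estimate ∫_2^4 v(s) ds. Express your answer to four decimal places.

0.5106

Δs = (4 − 2)/7 = 2/7.
Midpoints: 15/7, 17/7, 19/7, 3, 23/7, 25/7, 27/7.
v(15/7) = 7/22, v(17/7) = 7/24, v(19/7) = 7/26, v(3) = 0.25, v(23/7) = 7/30, v(25/7) = 0.21875, v(27/7) = 7/34.
Sum = Δs · [v(15/7) + v(17/7) + v(19/7) + ...].
Sum ≈ 0.5106.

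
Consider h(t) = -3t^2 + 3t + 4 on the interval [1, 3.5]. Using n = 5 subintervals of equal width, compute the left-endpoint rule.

-8.75

Δt = (3.5 − 1)/5 = 0.5.
Left endpoints: 1, 1.5, 2, 2.5, 3.
h(1) = 4, h(1.5) = 1.75, h(2) = -2, h(2.5) = -7.25, h(3) = -14.
Sum = Δt · [h(1) + h(1.5) + h(2) + h(2.5) + h(3)].
Sum = -8.75.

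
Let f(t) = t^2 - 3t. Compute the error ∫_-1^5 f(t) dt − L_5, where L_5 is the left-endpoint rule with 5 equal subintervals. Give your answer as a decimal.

2.16

Exact integral: ∫_-1^5 f(t) dt = 6.
L_5 = 3.84.
Error = 6 − 3.84 = 2.16.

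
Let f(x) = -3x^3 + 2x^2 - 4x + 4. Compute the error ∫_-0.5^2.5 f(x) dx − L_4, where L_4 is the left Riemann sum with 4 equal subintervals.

-15.75

Exact integral: ∫_-0.5^2.5 f(x) dx = -18.75.
L_4 = -3.
Error = -18.75 − (-3) = -15.75.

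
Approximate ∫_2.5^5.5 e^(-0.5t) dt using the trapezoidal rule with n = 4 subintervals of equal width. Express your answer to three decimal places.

Δt = (5.5 − 2.5)/4 = 0.75.
f(2.5) ≈ 0.287, f(3.25) ≈ 0.197, f(4) ≈ 0.135, f(4.75) ≈ 0.093, f(5.5) ≈ 0.064.
T_4 = (Δt/2)·[f(t_0) + 2f(t_1) + 2f(t_2) + 2f(t_3) + f(t_4)].
Sum ≈ 0.450.

0.450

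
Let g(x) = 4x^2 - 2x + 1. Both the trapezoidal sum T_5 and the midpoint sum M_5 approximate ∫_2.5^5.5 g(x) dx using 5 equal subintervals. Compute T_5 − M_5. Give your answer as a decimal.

1.08

T_5 = 180.72.
M_5 = 179.64.
T_5 − M_5 = 1.08.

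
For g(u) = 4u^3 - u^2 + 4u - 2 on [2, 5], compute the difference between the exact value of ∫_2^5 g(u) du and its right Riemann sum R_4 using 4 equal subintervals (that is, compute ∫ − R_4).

-183.65625

Exact integral: ∫_2^5 g(u) du = 606.
R_4 = 789.65625.
Error = 606 − 789.65625 = -183.65625.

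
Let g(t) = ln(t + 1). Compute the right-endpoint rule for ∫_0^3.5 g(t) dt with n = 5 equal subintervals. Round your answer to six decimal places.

Δt = (3.5 − 0)/5 = 0.7.
Right endpoints: 0.7, 1.4, 2.1, 2.8, 3.5.
g(0.7) ≈ 0.530628, g(1.4) ≈ 0.875469, g(2.1) ≈ 1.131402, g(2.8) ≈ 1.335001, g(3.5) ≈ 1.504077.
Sum = Δt · [g(0.7) + g(1.4) + g(2.1) + g(2.8) + g(3.5)].
Sum ≈ 3.763604.

3.763604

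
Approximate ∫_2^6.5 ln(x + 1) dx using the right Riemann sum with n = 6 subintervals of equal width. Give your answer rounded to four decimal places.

7.6502

Δx = (6.5 − 2)/6 = 0.75.
Right endpoints: 2.75, 3.5, 4.25, 5, 5.75, 6.5.
f(2.75) ≈ 1.3218, f(3.5) ≈ 1.5041, f(4.25) ≈ 1.6582, f(5) ≈ 1.7918, f(5.75) ≈ 1.9095, f(6.5) ≈ 2.0149.
Sum = Δx · [f(2.75) + f(3.5) + f(4.25) + ...].
Sum ≈ 7.6502.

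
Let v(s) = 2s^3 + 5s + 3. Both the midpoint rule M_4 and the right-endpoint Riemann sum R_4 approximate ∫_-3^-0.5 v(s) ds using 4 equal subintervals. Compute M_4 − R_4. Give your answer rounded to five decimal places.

M_4 ≈ -53.9892578.
R_4 ≈ -35.8496094.
M_4 − R_4 ≈ -18.13965.

-18.13965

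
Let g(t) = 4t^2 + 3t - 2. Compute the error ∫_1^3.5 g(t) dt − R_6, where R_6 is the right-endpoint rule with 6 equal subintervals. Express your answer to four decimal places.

-11.2269

Exact integral: ∫_1^3.5 g(t) dt ≈ 67.708333.
R_6 ≈ 78.935185.
Error ≈ 67.708333 − 78.935185 ≈ -11.2269.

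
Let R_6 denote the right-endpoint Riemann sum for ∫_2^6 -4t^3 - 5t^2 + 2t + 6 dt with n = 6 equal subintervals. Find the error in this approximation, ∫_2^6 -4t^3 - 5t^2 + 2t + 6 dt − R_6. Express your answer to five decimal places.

Exact integral: ∫_2^6 f(t) dt ≈ -1570.6666667.
R_6 ≈ -1914.3703704.
Error ≈ -1570.6666667 − (-1914.3703704) ≈ 343.70370.

343.70370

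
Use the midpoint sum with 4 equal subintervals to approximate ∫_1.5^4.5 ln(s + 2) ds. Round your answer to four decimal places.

Δs = (4.5 − 1.5)/4 = 0.75.
Midpoints: 1.875, 2.625, 3.375, 4.125.
f(1.875) ≈ 1.3545, f(2.625) ≈ 1.5315, f(3.375) ≈ 1.6818, f(4.125) ≈ 1.8124.
Sum = Δs · [f(1.875) + f(2.625) + f(3.375) + f(4.125)].
Sum ≈ 4.7851.

4.7851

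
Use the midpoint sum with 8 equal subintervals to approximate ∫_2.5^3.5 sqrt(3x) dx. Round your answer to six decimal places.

Δx = (3.5 − 2.5)/8 = 0.125.
Midpoints: 2.5625, 2.6875, 2.8125, 2.9375, 3.0625, 3.1875, 3.3125, 3.4375.
f(2.5625) ≈ 2.772634, f(2.6875) ≈ 2.839454, f(2.8125) ≈ 2.904738, f(2.9375) ≈ 2.968586, f(3.0625) ≈ 3.031089, f(3.1875) ≈ 3.092329, f(3.3125) ≈ 3.152380, f(3.4375) ≈ 3.211308.
Sum = Δx · [f(2.5625) + f(2.6875) + f(2.8125) + ...].
Sum ≈ 2.996565.

2.996565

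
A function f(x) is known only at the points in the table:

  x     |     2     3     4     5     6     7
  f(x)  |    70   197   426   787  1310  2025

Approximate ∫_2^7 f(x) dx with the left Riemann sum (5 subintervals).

Δx = 1.
Sum = 1·[70 + 197 + 426 + 787 + 1310] = 2790.

2790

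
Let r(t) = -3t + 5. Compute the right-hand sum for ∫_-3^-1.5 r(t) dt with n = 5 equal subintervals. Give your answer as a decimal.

Δt = (-1.5 − (-3))/5 = 0.3.
Right endpoints: -2.7, -2.4, -2.1, -1.8, -1.5.
r(-2.7) = 13.1, r(-2.4) = 12.2, r(-2.1) = 11.3, r(-1.8) = 10.4, r(-1.5) = 9.5.
Sum = Δt · [r(-2.7) + r(-2.4) + r(-2.1) + r(-1.8) + r(-1.5)].
Sum = 16.95.

16.95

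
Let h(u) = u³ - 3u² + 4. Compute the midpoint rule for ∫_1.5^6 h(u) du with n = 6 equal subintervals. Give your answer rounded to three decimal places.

Δu = (6 − 1.5)/6 = 0.75.
Midpoints: 1.875, 2.625, 3.375, 4.125, 4.875, 5.625.
h(1.875) = 23/512, h(2.625) = 725/512, h(3.375) = 4235/512, h(4.125) = 11849/512, h(4.875) = 24863/512, h(5.625) = 44573/512.
Sum = Δu · [h(1.875) + h(2.625) + h(3.375) + ...].
Sum ≈ 126.369.

126.369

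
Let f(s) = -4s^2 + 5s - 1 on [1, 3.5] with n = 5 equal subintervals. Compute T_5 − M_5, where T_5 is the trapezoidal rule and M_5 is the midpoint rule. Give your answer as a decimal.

-0.625

T_5 = -30.625.
M_5 = -30.
T_5 − M_5 = -0.625.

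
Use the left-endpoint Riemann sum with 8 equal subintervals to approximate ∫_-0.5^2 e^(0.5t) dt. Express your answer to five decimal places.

Δt = (2 − (-0.5))/8 = 0.3125.
Left endpoints: -0.5, -0.1875, 0.125, 0.4375, 0.75, 1.0625, 1.375, 1.6875.
f(-0.5) ≈ 0.77880, f(-0.1875) ≈ 0.91051, f(0.125) ≈ 1.06449, f(0.4375) ≈ 1.24452, f(0.75) ≈ 1.45499, f(1.0625) ≈ 1.70106, f(1.375) ≈ 1.98874, f(1.6875) ≈ 2.32507.
Sum = Δt · [f(-0.5) + f(-0.1875) + f(0.125) + ...].
Sum ≈ 3.58381.

3.58381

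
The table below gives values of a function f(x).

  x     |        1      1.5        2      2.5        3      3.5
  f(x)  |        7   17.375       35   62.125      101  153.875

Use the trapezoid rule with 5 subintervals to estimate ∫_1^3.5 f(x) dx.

147.96875

Δx = 0.5.
T_5 = (0.5/2)·[7 + 2·17.375 + 2·35 + 2·62.125 + 2·101 + 153.875] = 147.96875.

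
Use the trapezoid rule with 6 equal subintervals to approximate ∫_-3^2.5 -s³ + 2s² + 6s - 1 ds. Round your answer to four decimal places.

27.2692

Δs = (2.5 − (-3))/6 = 11/12.
f(-3) = 26, f(-25/12) = 7297/1728, f(-7/6) = -797/216, f(-0.25) = -2.359375, f(2/3) = 97/27, f(19/12) = 16493/1728, f(2.5) = 10.875.
T_6 = (Δs/2)·[f(s_0) + 2f(s_1) + ... + 2f(s_{5}) + f(s_6)].
Sum ≈ 27.2692.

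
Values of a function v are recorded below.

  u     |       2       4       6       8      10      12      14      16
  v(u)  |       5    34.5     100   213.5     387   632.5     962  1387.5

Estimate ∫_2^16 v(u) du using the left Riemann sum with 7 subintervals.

Δu = 2.
Sum = 2·[5 + 34.5 + 100 + 213.5 + 387 + 632.5 + 962] = 4669.

4669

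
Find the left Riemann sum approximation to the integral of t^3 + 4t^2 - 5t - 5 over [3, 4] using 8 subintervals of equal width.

66.87109375

Δt = (4 − 3)/8 = 0.125.
Left endpoints: 3, 3.125, 3.25, 3.375, 3.5, 3.625, 3.75, 3.875.
f(3) = 43, f(3.125) = 25065/512, f(3.25) = 55.328125, f(3.375) = 31811/512, f(3.5) = 69.375, f(3.625) = 39461/512, f(3.75) = 85.234375, f(3.875) = 48063/512.
Sum = Δt · [f(3) + f(3.125) + f(3.25) + ...].
Sum = 66.87109375.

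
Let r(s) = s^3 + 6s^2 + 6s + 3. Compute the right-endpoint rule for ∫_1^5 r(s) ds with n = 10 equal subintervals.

Δs = (5 − 1)/10 = 0.4.
Right endpoints: 1.4, 1.8, 2.2, 2.6, 3, 3.4, 3.8, 4.2, 4.6, 5.
r(1.4) = 25.904, r(1.8) = 39.072, r(2.2) = 55.888, r(2.6) = 76.736, r(3) = 102, r(3.4) = 132.064, r(3.8) = 167.312, r(4.2) = 208.128, r(4.6) = 254.896, r(5) = 308.
Sum = Δs · [r(1.4) + r(1.8) + r(2.2) + ...].
Sum = 548.

548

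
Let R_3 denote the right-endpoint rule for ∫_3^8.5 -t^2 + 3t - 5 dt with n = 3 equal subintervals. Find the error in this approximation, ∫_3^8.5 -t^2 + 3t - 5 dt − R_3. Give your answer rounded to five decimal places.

45.93519

Exact integral: ∫_3^8.5 f(t) dt ≈ -128.3333333.
R_3 ≈ -174.2685185.
Error ≈ -128.3333333 − (-174.2685185) ≈ 45.93519.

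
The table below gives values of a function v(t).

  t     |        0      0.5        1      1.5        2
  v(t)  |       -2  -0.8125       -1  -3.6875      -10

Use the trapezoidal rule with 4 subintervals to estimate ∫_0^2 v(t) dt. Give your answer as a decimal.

-5.75

Δt = 0.5.
T_4 = (0.5/2)·[(-2) + 2·(-0.8125) + 2·(-1) + 2·(-3.6875) + (-10)] = -5.75.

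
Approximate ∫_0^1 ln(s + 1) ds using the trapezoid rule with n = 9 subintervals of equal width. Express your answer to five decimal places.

Δs = (1 − 0)/9 = 1/9.
f(0) ≈ 0.00000, f(1/9) ≈ 0.10536, f(2/9) ≈ 0.20067, f(1/3) ≈ 0.28768, f(4/9) ≈ 0.36772, f(5/9) ≈ 0.44183, f(2/3) ≈ 0.51083, f(7/9) ≈ 0.57536, f(8/9) ≈ 0.63599, f(1) ≈ 0.69315.
T_9 = (Δs/2)·[f(s_0) + 2f(s_1) + ... + 2f(s_{8}) + f(s_9)].
Sum ≈ 0.38578.

0.38578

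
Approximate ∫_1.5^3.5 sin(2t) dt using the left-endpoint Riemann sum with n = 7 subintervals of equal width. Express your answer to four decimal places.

Δt = (3.5 − 1.5)/7 = 2/7.
Left endpoints: 1.5, 25/14, 29/14, 33/14, 37/14, 41/14, 45/14.
f(1.5) ≈ 0.1411, f(25/14) ≈ -0.4167, f(29/14) ≈ -0.8422, f(33/14) ≈ -1.0000, f(37/14) ≈ -0.8401, f(41/14) ≈ -0.4133, f(45/14) ≈ 0.1449.
Sum = Δt · [f(1.5) + f(25/14) + f(29/14) + ...].
Sum ≈ -0.9218.

-0.9218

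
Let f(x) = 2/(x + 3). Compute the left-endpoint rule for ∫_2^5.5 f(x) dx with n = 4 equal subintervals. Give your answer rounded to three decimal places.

1.137

Δx = (5.5 − 2)/4 = 0.875.
Left endpoints: 2, 2.875, 3.75, 4.625.
f(2) = 0.4, f(2.875) = 16/47, f(3.75) = 8/27, f(4.625) = 16/61.
Sum = Δx · [f(2) + f(2.875) + f(3.75) + f(4.625)].
Sum ≈ 1.137.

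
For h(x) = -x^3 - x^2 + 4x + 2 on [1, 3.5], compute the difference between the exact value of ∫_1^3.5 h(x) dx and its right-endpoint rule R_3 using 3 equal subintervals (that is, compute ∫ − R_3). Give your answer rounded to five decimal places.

20.21123

Exact integral: ∫_1^3.5 h(x) dx ≈ -23.7239583.
R_3 ≈ -43.9351852.
Error ≈ -23.7239583 − (-43.9351852) ≈ 20.21123.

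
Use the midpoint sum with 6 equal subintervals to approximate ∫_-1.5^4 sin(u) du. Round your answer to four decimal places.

Δu = (4 − (-1.5))/6 = 11/12.
Midpoints: -25/24, -0.125, 19/24, 41/24, 2.625, 85/24.
f(-25/24) ≈ -0.8632, f(-0.125) ≈ -0.1247, f(19/24) ≈ 0.7115, f(41/24) ≈ 0.9906, f(2.625) ≈ 0.4939, f(85/24) ≈ -0.3895.
Sum = Δu · [f(-25/24) + f(-0.125) + f(19/24) + ...].
Sum ≈ 0.7504.

0.7504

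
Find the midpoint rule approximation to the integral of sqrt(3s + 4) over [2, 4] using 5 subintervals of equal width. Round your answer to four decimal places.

Δs = (4 − 2)/5 = 0.4.
Midpoints: 2.2, 2.6, 3, 3.4, 3.8.
f(2.2) ≈ 3.2558, f(2.6) ≈ 3.4351, f(3) ≈ 3.6056, f(3.4) ≈ 3.7683, f(3.8) ≈ 3.9243.
Sum = Δs · [f(2.2) + f(2.6) + f(3) + f(3.4) + f(3.8)].
Sum ≈ 7.1956.

7.1956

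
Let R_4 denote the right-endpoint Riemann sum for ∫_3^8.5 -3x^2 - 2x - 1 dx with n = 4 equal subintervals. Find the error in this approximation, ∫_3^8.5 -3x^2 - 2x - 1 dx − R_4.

Exact integral: ∫_3^8.5 f(x) dx = -655.875.
R_4 = -799.08984375.
Error = -655.875 − (-799.08984375) = 143.21484375.

143.21484375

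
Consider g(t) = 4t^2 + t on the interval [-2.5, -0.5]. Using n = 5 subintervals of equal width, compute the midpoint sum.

17.56

Δt = (-0.5 − (-2.5))/5 = 0.4.
Midpoints: -2.3, -1.9, -1.5, -1.1, -0.7.
g(-2.3) = 18.86, g(-1.9) = 12.54, g(-1.5) = 7.5, g(-1.1) = 3.74, g(-0.7) = 1.26.
Sum = Δt · [g(-2.3) + g(-1.9) + g(-1.5) + g(-1.1) + g(-0.7)].
Sum = 17.56.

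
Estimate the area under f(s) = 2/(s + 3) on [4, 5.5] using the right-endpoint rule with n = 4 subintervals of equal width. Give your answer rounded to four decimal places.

Δs = (5.5 − 4)/4 = 0.375.
Right endpoints: 4.375, 4.75, 5.125, 5.5.
f(4.375) = 16/59, f(4.75) = 8/31, f(5.125) = 16/65, f(5.5) = 4/17.
Sum = Δs · [f(4.375) + f(4.75) + f(5.125) + f(5.5)].
Sum ≈ 0.3790.

0.3790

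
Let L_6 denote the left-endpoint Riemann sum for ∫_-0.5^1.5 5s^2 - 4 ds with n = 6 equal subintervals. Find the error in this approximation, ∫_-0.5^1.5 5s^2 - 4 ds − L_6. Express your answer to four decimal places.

1.4815

Exact integral: ∫_-0.5^1.5 f(s) ds ≈ -2.166667.
L_6 ≈ -3.648148.
Error ≈ -2.166667 − (-3.648148) ≈ 1.4815.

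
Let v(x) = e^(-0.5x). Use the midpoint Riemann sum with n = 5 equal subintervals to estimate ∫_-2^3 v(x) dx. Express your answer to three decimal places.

4.939

Δx = (3 − (-2))/5 = 1.
Midpoints: -1.5, -0.5, 0.5, 1.5, 2.5.
v(-1.5) ≈ 2.117, v(-0.5) ≈ 1.284, v(0.5) ≈ 0.779, v(1.5) ≈ 0.472, v(2.5) ≈ 0.287.
Sum = Δx · [v(-1.5) + v(-0.5) + v(0.5) + v(1.5) + v(2.5)].
Sum ≈ 4.939.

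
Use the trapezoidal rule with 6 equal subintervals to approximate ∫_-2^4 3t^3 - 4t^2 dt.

89

Δt = (4 − (-2))/6 = 1.
f(-2) = -40, f(-1) = -7, f(0) = 0, f(1) = -1, f(2) = 8, f(3) = 45, f(4) = 128.
T_6 = (Δt/2)·[f(t_0) + 2f(t_1) + ... + 2f(t_{5}) + f(t_6)].
Sum = 89.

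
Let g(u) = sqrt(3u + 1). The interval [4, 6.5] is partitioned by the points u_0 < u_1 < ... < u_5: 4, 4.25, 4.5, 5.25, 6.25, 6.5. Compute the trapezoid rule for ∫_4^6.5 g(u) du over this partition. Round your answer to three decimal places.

10.206

Subinterval widths: 0.25, 0.25, 0.75, 1, 0.25.
g(4) ≈ 3.606, g(4.25) ≈ 3.708, g(4.5) ≈ 3.808, g(5.25) ≈ 4.093, g(6.25) ≈ 4.444, g(6.5) ≈ 4.528.
On each subinterval the trapezoid contributes (Δu_i/2)·[g(u_{i-1}) + g(u_i)].
Sum ≈ 10.206.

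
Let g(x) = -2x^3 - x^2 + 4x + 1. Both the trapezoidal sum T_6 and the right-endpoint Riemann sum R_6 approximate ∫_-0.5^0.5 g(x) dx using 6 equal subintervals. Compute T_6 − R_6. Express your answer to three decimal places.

-0.292

T_6 ≈ 0.91204.
R_6 ≈ 1.20370.
T_6 − R_6 ≈ -0.292.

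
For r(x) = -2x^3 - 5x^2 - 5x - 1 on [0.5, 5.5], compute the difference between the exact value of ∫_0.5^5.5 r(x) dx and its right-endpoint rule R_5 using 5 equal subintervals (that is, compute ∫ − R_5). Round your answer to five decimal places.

272.91667

Exact integral: ∫_0.5^5.5 r(x) dx ≈ -814.5833333.
R_5 = -1087.5.
Error ≈ -814.5833333 − (-1087.5) ≈ 272.91667.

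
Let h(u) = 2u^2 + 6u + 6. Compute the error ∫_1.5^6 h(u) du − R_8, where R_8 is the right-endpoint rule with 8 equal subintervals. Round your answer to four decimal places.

Exact integral: ∫_1.5^6 h(u) du = 270.
R_8 ≈ 297.052734.
Error ≈ 270 − 297.052734 ≈ -27.0527.

-27.0527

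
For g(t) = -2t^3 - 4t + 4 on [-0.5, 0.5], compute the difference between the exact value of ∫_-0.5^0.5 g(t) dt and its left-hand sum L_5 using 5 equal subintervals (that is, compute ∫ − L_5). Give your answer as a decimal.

-0.45

Exact integral: ∫_-0.5^0.5 g(t) dt = 4.
L_5 = 4.45.
Error = 4 − 4.45 = -0.45.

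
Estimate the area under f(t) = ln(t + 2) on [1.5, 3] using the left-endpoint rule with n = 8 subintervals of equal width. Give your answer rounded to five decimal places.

2.12883

Δt = (3 − 1.5)/8 = 0.1875.
Left endpoints: 1.5, 1.6875, 1.875, 2.0625, 2.25, 2.4375, 2.625, 2.8125.
f(1.5) ≈ 1.25276, f(1.6875) ≈ 1.30495, f(1.875) ≈ 1.35455, f(2.0625) ≈ 1.40180, f(2.25) ≈ 1.44692, f(2.4375) ≈ 1.49009, f(2.625) ≈ 1.53148, f(2.8125) ≈ 1.57122.
Sum = Δt · [f(1.5) + f(1.6875) + f(1.875) + ...].
Sum ≈ 2.12883.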